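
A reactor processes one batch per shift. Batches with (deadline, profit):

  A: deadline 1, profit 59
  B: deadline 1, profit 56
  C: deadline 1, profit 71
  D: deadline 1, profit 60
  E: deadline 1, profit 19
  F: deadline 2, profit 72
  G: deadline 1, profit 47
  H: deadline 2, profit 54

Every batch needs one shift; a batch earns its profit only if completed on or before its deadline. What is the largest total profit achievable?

Sort by profit descending; place each in the latest free slot ≤ its deadline.
Profit order: F=72 C=71 D=60 A=59 B=56 H=54 G=47 E=19
Assign: F→slot 2, C→slot 1, D skipped, A skipped, B skipped, H skipped, G skipped, E skipped.
Slots: [1:C] [2:F]
Profit = 71 + 72 = 143

143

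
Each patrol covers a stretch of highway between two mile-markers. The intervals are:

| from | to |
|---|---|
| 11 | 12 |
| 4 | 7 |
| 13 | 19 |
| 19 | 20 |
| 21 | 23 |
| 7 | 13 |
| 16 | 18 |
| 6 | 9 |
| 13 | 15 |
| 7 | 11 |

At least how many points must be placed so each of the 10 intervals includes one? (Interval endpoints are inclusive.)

6

Process intervals by earliest right end; each time one isn't hit yet, stab at its right endpoint.
Sorted: [4,7] [6,9] [7,11] [11,12] [7,13] [13,15] [16,18] [13,19] [19,20] [21,23]
{[4,7],[6,9],[7,11]} hit by 7; {[11,12],[7,13]} hit by 12; {[13,15]} hit by 15; {[16,18],[13,19]} hit by 18; {[19,20]} hit by 20; {[21,23]} hit by 23.
Points: 7, 12, 15, 18, 20, 23 (6 total).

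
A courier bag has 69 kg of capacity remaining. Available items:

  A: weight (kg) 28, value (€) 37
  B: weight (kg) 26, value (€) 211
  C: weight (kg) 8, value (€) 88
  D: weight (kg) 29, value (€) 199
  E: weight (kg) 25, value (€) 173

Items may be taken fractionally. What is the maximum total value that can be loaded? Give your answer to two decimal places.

540.62

Greedy by value/weight ratio, highest first.
Order: C (88/8=11.00) > B (211/26=8.12) > E (173/25=6.92) > D (199/29=6.86) > A (37/28=1.32)
Fill: take C (8 @ 88) → take B (26 @ 211) → take E (25 @ 173) → take 10/29 of D → 68.62; 69/69 used.
Total value = 540.62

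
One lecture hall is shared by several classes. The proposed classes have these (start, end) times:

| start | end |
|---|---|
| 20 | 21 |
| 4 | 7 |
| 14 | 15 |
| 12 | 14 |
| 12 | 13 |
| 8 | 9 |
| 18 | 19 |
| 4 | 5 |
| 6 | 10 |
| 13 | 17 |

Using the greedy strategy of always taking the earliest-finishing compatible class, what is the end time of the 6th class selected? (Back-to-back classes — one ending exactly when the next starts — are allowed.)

By end time: (4,5), (4,7), (8,9), (6,10), (12,13), (12,14), (14,15), (13,17), (18,19), (20,21).
Pick (4,5); next start ≥ 5 → (8,9); next start ≥ 9 → (12,13); next start ≥ 13 → (14,15); next start ≥ 15 → (18,19); next start ≥ 19 → (20,21).
Selected: (4,5) (8,9) (12,13) (14,15) (18,19) (20,21)

21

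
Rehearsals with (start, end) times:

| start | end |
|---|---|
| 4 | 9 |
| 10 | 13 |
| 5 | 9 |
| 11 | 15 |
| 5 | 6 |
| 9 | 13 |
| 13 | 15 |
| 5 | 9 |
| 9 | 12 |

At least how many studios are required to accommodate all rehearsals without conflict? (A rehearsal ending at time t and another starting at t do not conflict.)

The answer is the maximum number of intervals overlapping at any instant.
starts: [4, 5, 5, 5, 9, 9, 10, 11, 13]
ends:   [6, 9, 9, 9, 12, 13, 13, 15, 15]
s4→1 s5→2 s5→3 s5→4  — peak 4.

4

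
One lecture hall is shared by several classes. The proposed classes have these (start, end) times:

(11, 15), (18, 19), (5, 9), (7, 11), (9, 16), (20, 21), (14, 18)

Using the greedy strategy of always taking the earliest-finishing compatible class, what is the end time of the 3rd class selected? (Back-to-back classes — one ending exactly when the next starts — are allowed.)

By end time: (5,9), (7,11), (11,15), (9,16), (14,18), (18,19), (20,21).
Pick (5,9); next start ≥ 9 → (11,15); next start ≥ 15 → (18,19); next start ≥ 19 → (20,21).
Selected: (5,9) (11,15) (18,19) (20,21)

19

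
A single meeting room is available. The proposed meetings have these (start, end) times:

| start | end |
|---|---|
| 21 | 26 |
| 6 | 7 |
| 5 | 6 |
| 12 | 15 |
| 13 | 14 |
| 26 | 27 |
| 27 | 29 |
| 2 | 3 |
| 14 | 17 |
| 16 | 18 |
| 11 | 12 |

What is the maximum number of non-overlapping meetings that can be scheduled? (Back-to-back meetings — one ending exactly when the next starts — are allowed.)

9

Order by finish time; keep every interval that doesn't clash with the previous kept one.
By end time: (2,3), (5,6), (6,7), (11,12), (13,14), (12,15), (14,17), (16,18), (21,26), (26,27), (27,29).
Pick (2,3); next start ≥ 3 → (5,6); next start ≥ 6 → (6,7); next start ≥ 7 → (11,12); next start ≥ 12 → (13,14); next start ≥ 14 → (14,17); next start ≥ 17 → (21,26); next start ≥ 26 → (26,27); next start ≥ 27 → (27,29).
Selected 9 meetings.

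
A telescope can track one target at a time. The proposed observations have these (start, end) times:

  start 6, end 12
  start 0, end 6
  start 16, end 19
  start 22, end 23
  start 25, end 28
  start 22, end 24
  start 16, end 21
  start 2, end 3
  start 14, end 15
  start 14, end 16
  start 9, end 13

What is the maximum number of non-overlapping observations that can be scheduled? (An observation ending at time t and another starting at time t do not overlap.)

Sort by end time and greedily take each interval whose start is ≥ the last chosen end.
Sorted by end: (2,3)  (0,6)  (6,12)  (9,13)  (14,15)  (14,16)  (16,19)  (16,21)  (22,23)  (22,24)  (25,28)
take (2,3); take (6,12); take (14,15); take (16,19); skip (16,21); take (22,23); take (25,28).
Selected 6 observations.

6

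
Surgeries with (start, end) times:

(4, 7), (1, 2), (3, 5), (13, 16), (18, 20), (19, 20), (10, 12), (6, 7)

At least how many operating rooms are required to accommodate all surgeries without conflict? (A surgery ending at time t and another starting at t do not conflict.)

The answer is the maximum number of intervals overlapping at any instant.
Events (time:±→running): 1:+→1 2:-→0 3:+→1 4:+→2 … peak 2.

2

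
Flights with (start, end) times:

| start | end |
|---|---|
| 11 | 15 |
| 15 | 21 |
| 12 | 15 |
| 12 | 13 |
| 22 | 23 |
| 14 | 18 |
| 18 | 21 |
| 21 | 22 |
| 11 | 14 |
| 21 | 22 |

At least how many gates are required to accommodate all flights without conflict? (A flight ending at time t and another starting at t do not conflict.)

4

Events (time:±→running): 11:+→1 11:+→2 12:+→3 12:+→4 … peak 4.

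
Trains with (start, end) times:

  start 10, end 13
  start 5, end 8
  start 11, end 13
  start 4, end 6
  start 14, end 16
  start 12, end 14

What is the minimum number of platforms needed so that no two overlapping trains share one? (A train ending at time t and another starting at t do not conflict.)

Count concurrent intervals with a sweep; the peak is the room count.
starts: [4, 5, 10, 11, 12, 14]
ends:   [6, 8, 13, 13, 14, 16]
s4→1 s5→2 e6→1 e8→0 s10→1 s11→2 s12→3  — peak 3.

3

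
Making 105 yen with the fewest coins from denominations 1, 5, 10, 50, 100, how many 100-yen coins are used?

105 − 1×100→5 − 1×5→0
Count of 100: 1

1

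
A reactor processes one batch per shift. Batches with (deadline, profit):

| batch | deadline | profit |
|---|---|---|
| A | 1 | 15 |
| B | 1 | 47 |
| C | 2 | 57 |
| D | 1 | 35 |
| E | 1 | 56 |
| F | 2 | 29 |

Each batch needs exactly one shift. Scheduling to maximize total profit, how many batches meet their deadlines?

2

Profit order: C=57 E=56 B=47 D=35 F=29 A=15
Assign: C→slot 2, E→slot 1, B skipped, D skipped, F skipped, A skipped.
Slots: [1:E] [2:C]
2 of 6 scheduled.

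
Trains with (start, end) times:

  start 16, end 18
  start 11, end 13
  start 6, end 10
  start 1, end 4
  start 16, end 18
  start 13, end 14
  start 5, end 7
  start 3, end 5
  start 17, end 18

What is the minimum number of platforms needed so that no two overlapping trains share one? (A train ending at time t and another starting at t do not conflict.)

starts: [1, 3, 5, 6, 11, 13, 16, 16, 17]
ends:   [4, 5, 7, 10, 13, 14, 18, 18, 18]
s1→1 s3→2 e4→1 e5→0 s5→1 s6→2 e7→1 e10→0 s11→1 e13→0 s13→1 e14→0 s16→1 s16→2 s17→3  — peak 3.

3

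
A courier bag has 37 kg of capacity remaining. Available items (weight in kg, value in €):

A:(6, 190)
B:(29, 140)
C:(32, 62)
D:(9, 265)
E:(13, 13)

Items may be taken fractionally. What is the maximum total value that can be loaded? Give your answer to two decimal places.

561.21

Sort by value per unit weight and fill in that order.
Ratios (sorted): A 31.67, D 29.44, B 4.83, C 1.94, E 1.00
take A (6 @ 190); take D (9 @ 265); take 22/29 of B → 106.21. Capacity used 37/37.
Total value = 561.21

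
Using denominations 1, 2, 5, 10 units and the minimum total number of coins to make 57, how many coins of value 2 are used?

1

Greedy: take as many of the largest coin as possible, then repeat with the remainder.
57 = 5×10 + 1×5 + 1×2
Count of 2: 1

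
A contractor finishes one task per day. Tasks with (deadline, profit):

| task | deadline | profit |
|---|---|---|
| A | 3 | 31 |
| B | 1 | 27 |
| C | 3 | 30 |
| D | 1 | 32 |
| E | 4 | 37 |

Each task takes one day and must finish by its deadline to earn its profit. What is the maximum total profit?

By profit: E(d4,37), D(d1,32), A(d3,31), C(d3,30), B(d1,27)
E→slot 4; D→slot 1; A→slot 3; C→slot 2; B skipped.
Profit = 32 + 30 + 31 + 37 = 130

130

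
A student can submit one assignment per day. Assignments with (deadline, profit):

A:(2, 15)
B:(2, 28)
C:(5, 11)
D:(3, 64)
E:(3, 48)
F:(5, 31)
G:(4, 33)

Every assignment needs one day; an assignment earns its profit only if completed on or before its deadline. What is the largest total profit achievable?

Sort by profit descending; place each in the latest free slot ≤ its deadline.
By profit: D(d3,64), E(d3,48), G(d4,33), F(d5,31), B(d2,28), A(d2,15), C(d5,11)
D→slot 3; E→slot 2; G→slot 4; F→slot 5; B→slot 1; A skipped; C skipped.
Profit = 28 + 48 + 64 + 33 + 31 = 204

204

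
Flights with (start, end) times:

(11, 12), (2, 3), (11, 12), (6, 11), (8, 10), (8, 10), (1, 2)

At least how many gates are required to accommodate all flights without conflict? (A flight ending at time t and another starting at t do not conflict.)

The answer is the maximum number of intervals overlapping at any instant.
Events (time:±→running): 1:+→1 2:-→0 2:+→1 3:-→0 6:+→1 8:+→2 8:+→3 … peak 3.

3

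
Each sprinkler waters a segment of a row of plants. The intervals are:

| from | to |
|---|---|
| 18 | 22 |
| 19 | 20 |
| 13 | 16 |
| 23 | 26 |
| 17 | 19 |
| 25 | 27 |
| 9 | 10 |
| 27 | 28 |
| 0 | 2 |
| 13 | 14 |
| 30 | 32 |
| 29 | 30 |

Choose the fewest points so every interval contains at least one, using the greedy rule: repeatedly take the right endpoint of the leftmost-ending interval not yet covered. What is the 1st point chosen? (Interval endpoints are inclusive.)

2

Process intervals by earliest right end; each time one isn't hit yet, stab at its right endpoint.
By right end: [0,2]  [9,10]  [13,14]  [13,16]  [17,19]  [19,20]  [18,22]  [23,26]  [25,27]  [27,28]  [29,30]  [30,32]
[0,2] uncovered → point at 2; [9,10] uncovered → point at 10; [13,14] uncovered → point at 14; [17,19] uncovered → point at 19; [23,26] uncovered → point at 26; [27,28] uncovered → point at 28; [29,30] uncovered → point at 30.
Points: 2, 10, 14, 19, 26, 28, 30 (7 total).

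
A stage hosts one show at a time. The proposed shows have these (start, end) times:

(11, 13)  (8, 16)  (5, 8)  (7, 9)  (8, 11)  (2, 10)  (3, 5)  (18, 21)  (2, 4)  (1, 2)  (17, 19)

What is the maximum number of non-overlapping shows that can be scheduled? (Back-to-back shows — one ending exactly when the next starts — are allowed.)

6

By end time: (1,2), (2,4), (3,5), (5,8), (7,9), (2,10), (8,11), (11,13), (8,16), (17,19), (18,21).
Pick (1,2); next start ≥ 2 → (2,4); next start ≥ 4 → (5,8); next start ≥ 8 → (8,11); next start ≥ 11 → (11,13); next start ≥ 13 → (17,19).
Selected 6 shows.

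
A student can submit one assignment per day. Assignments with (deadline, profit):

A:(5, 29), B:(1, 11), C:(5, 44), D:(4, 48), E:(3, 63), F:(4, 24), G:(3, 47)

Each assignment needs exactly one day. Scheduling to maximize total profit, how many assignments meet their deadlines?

5

Profit order: E=63 D=48 G=47 C=44 A=29 F=24 B=11
Assign: E→slot 3, D→slot 4, G→slot 2, C→slot 5, A→slot 1, F skipped, B skipped.
Slots: [1:A] [2:G] [3:E] [4:D] [5:C]
5 of 7 scheduled.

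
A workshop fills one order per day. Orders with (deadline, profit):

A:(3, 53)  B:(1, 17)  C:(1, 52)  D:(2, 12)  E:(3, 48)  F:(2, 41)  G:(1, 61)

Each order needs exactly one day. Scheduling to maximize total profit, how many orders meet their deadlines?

Profit order: G=61 A=53 C=52 E=48 F=41 B=17 D=12
Assign: G→slot 1, A→slot 3, C skipped, E→slot 2, F skipped, B skipped, D skipped.
Slots: [1:G] [2:E] [3:A]
3 of 7 scheduled.

3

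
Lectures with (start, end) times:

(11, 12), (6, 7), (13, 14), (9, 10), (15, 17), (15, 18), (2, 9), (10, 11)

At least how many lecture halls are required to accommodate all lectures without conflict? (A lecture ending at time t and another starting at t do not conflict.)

2

starts: [2, 6, 9, 10, 11, 13, 15, 15]
ends:   [7, 9, 10, 11, 12, 14, 17, 18]
s2→1 s6→2  — peak 2.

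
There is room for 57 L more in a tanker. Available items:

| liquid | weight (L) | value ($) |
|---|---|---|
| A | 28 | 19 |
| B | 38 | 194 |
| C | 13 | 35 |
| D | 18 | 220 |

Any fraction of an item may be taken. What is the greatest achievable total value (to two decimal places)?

Sort by value per unit weight and fill in that order.
Ratios (sorted): D 12.22, B 5.11, C 2.69, A 0.68
take D (18 @ 220); take B (38 @ 194); take 1/13 of C → 2.69. Capacity used 57/57.
Total value = 416.69

416.69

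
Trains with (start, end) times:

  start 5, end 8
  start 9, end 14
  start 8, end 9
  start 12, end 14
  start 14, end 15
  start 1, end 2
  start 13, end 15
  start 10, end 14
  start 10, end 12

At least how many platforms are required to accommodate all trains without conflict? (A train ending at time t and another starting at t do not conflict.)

4

starts: [1, 5, 8, 9, 10, 10, 12, 13, 14]
ends:   [2, 8, 9, 12, 14, 14, 14, 15, 15]
s1→1 e2→0 s5→1 e8→0 s8→1 e9→0 s9→1 s10→2 s10→3 e12→2 s12→3 s13→4  — peak 4.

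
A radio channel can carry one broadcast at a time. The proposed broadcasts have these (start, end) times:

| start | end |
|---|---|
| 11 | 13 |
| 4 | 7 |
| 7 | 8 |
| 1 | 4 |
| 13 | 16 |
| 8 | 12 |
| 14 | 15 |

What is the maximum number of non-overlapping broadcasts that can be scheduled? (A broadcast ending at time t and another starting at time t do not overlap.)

Greedy by earliest finish: after sorting by end time, pick each interval compatible with the last pick.
By end time: (1,4), (4,7), (7,8), (8,12), (11,13), (14,15), (13,16).
Pick (1,4); next start ≥ 4 → (4,7); next start ≥ 7 → (7,8); next start ≥ 8 → (8,12); next start ≥ 12 → (14,15).
Selected 5 broadcasts.

5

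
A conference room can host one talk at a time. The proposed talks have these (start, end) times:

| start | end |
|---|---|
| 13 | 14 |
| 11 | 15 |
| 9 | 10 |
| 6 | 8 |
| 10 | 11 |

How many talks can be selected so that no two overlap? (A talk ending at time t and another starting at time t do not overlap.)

4

Sorted by end: (6,8)  (9,10)  (10,11)  (13,14)  (11,15)
take (6,8); take (9,10); take (10,11); take (13,14).
Selected 4 talks.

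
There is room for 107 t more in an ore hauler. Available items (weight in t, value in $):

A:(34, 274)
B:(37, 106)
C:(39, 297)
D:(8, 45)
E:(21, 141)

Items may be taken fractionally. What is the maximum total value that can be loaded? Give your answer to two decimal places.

Greedy by value/weight ratio, highest first.
Order: A (274/34=8.06) > C (297/39=7.62) > E (141/21=6.71) > D (45/8=5.62) > B (106/37=2.86)
Fill: take A (34 @ 274) → take C (39 @ 297) → take E (21 @ 141) → take D (8 @ 45) → take 5/37 of B → 14.32; 107/107 used.
Total value = 771.32

771.32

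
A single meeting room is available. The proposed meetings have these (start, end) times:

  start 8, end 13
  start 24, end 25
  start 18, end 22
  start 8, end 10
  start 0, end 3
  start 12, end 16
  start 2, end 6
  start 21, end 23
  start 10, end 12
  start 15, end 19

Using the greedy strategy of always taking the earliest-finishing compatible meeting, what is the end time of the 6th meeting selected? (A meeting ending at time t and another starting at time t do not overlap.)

Order by finish time; keep every interval that doesn't clash with the previous kept one.
Sorted by end: (0,3)  (2,6)  (8,10)  (10,12)  (8,13)  (12,16)  (15,19)  (18,22)  (21,23)  (24,25)
take (0,3); skip (2,6); take (8,10); take (10,12); take (12,16); skip (15,19); take (18,22); take (24,25).
Selected: (0,3) (8,10) (10,12) (12,16) (18,22) (24,25)

25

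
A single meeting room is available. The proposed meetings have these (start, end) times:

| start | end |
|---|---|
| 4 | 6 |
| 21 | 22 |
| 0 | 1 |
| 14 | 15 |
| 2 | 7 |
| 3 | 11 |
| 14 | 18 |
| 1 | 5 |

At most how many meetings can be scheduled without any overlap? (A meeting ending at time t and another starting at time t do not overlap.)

By end time: (0,1), (1,5), (4,6), (2,7), (3,11), (14,15), (14,18), (21,22).
Pick (0,1); next start ≥ 1 → (1,5); next start ≥ 5 → (14,15); next start ≥ 15 → (21,22).
Selected 4 meetings.

4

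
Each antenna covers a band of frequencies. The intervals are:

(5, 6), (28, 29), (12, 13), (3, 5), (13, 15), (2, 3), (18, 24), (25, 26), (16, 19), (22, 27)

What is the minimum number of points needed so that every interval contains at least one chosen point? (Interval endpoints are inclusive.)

6

Sort by right endpoint; whenever an interval is uncovered, place a point at its right end.
By right end: [2,3]  [3,5]  [5,6]  [12,13]  [13,15]  [16,19]  [18,24]  [25,26]  [22,27]  [28,29]
[2,3] uncovered → point at 3; [5,6] uncovered → point at 6; [12,13] uncovered → point at 13; [16,19] uncovered → point at 19; [25,26] uncovered → point at 26; [28,29] uncovered → point at 29.
Points: 3, 6, 13, 19, 26, 29 (6 total).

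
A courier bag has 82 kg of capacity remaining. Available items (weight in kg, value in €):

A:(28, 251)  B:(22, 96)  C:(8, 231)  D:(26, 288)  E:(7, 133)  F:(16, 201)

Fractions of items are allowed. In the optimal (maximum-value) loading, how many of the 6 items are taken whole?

4

Ratios (sorted): C 28.88, E 19.00, F 12.56, D 11.08, A 8.96, B 4.36
take C (8 @ 231); take E (7 @ 133); take F (16 @ 201); take D (26 @ 288); take 25/28 of A → 224.11. Capacity used 82/82.
4 item(s) taken whole; one partial (take 25/28 of A).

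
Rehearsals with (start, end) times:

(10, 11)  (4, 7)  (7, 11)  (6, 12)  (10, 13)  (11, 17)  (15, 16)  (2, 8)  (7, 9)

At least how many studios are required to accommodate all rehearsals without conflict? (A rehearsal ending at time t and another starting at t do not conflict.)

Count concurrent intervals with a sweep; the peak is the room count.
Events (time:±→running): 2:+→1 4:+→2 6:+→3 7:-→2 7:+→3 7:+→4 … peak 4.

4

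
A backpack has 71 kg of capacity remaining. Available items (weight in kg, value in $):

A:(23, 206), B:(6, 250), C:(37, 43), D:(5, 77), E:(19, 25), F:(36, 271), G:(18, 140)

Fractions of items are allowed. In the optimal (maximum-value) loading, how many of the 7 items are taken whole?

Sort by value per unit weight and fill in that order.
Ratios (sorted): B 41.67, D 15.40, A 8.96, G 7.78, F 7.53, E 1.32, C 1.16
take B (6 @ 250); take D (5 @ 77); take A (23 @ 206); take G (18 @ 140); take 19/36 of F → 143.03. Capacity used 71/71.
4 item(s) taken whole; one partial (take 19/36 of F).

4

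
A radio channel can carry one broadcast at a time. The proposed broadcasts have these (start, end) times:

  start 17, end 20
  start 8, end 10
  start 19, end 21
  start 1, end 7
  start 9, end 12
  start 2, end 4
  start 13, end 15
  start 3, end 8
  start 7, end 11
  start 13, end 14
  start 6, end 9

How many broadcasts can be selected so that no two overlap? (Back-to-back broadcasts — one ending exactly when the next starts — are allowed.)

Sort by end time and greedily take each interval whose start is ≥ the last chosen end.
Sorted by end: (2,4)  (1,7)  (3,8)  (6,9)  (8,10)  (7,11)  (9,12)  (13,14)  (13,15)  (17,20)  (19,21)
take (2,4); take (6,9); skip (7,11); take (9,12); take (13,14); take (17,20).
Selected 5 broadcasts.

5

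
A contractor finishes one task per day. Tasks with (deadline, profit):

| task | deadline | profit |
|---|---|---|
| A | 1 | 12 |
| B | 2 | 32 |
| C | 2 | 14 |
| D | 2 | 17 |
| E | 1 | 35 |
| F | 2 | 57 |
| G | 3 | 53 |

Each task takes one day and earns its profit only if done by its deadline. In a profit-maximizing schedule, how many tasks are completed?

Sort by profit descending; place each in the latest free slot ≤ its deadline.
Profit order: F=57 G=53 E=35 B=32 D=17 C=14 A=12
Assign: F→slot 2, G→slot 3, E→slot 1, B skipped, D skipped, C skipped, A skipped.
Slots: [1:E] [2:F] [3:G]
3 of 7 scheduled.

3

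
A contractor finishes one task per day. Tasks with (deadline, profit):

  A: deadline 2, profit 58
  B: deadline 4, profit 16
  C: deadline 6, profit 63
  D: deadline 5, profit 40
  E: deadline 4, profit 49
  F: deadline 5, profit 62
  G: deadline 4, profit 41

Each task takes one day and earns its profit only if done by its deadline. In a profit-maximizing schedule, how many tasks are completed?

6

By profit: C(d6,63), F(d5,62), A(d2,58), E(d4,49), G(d4,41), D(d5,40), B(d4,16)
C→slot 6; F→slot 5; A→slot 2; E→slot 4; G→slot 3; D→slot 1; B skipped.
6 of 7 scheduled.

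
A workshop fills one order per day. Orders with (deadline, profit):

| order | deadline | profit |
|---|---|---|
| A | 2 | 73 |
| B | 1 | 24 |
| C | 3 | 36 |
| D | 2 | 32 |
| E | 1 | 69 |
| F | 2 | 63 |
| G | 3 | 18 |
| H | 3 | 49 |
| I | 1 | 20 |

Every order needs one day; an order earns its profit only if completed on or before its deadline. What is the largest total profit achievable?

191

Sort by profit descending; place each in the latest free slot ≤ its deadline.
By profit: A(d2,73), E(d1,69), F(d2,63), H(d3,49), C(d3,36), D(d2,32), B(d1,24), I(d1,20), G(d3,18)
A→slot 2; E→slot 1; F skipped; H→slot 3; C skipped; D skipped; B skipped; I skipped; G skipped.
Profit = 69 + 73 + 49 = 191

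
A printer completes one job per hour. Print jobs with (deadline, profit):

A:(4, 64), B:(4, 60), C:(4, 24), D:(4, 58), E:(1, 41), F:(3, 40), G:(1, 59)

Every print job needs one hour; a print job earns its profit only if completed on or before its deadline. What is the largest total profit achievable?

241

Take jobs in profit order; each goes to the latest open slot no later than its deadline.
By profit: A(d4,64), B(d4,60), G(d1,59), D(d4,58), E(d1,41), F(d3,40), C(d4,24)
A→slot 4; B→slot 3; G→slot 1; D→slot 2; E skipped; F skipped; C skipped.
Profit = 59 + 58 + 60 + 64 = 241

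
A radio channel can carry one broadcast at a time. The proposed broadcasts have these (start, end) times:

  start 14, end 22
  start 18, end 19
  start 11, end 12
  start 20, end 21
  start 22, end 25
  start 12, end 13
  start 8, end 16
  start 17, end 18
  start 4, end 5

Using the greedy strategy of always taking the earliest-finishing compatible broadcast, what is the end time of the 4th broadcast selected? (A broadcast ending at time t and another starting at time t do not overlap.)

By end time: (4,5), (11,12), (12,13), (8,16), (17,18), (18,19), (20,21), (14,22), (22,25).
Pick (4,5); next start ≥ 5 → (11,12); next start ≥ 12 → (12,13); next start ≥ 13 → (17,18); next start ≥ 18 → (18,19); next start ≥ 19 → (20,21); next start ≥ 21 → (22,25).
Selected: (4,5) (11,12) (12,13) (17,18) (18,19) (20,21) (22,25)

18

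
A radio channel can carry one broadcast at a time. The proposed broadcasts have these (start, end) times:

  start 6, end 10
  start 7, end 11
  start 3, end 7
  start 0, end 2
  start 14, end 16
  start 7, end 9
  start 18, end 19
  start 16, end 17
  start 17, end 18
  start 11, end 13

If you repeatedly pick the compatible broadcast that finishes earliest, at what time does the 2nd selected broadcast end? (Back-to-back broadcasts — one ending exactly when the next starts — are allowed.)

7

Sort by end time and greedily take each interval whose start is ≥ the last chosen end.
By end time: (0,2), (3,7), (7,9), (6,10), (7,11), (11,13), (14,16), (16,17), (17,18), (18,19).
Pick (0,2); next start ≥ 2 → (3,7); next start ≥ 7 → (7,9); next start ≥ 9 → (11,13); next start ≥ 13 → (14,16); next start ≥ 16 → (16,17); next start ≥ 17 → (17,18); next start ≥ 18 → (18,19).
Selected: (0,2) (3,7) (7,9) (11,13) (14,16) (16,17) (17,18) (18,19)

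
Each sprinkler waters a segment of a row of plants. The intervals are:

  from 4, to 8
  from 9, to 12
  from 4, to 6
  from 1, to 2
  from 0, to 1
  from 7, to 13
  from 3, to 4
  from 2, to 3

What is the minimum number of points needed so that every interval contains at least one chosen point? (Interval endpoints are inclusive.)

Sort by right endpoint; whenever an interval is uncovered, place a point at its right end.
Sorted: [0,1] [1,2] [2,3] [3,4] [4,6] [4,8] [9,12] [7,13]
{[0,1],[1,2]} hit by 1; {[2,3],[3,4]} hit by 3; {[4,6],[4,8]} hit by 6; {[9,12],[7,13]} hit by 12.
Points: 1, 3, 6, 12 (4 total).

4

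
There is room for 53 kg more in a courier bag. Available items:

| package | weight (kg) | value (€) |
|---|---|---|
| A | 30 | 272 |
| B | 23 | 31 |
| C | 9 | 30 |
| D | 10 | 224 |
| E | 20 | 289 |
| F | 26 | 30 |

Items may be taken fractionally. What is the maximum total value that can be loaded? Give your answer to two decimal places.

Order: D (224/10=22.40) > E (289/20=14.45) > A (272/30=9.07) > C (30/9=3.33) > B (31/23=1.35) > F (30/26=1.15)
Fill: take D (10 @ 224) → take E (20 @ 289) → take 23/30 of A → 208.53; 53/53 used.
Total value = 721.53

721.53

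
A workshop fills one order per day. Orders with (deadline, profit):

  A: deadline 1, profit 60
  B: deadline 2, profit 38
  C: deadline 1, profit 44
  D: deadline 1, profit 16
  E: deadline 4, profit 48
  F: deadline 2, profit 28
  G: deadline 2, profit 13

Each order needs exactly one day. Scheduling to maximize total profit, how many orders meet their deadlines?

3

Sort by profit descending; place each in the latest free slot ≤ its deadline.
By profit: A(d1,60), E(d4,48), C(d1,44), B(d2,38), F(d2,28), D(d1,16), G(d2,13)
A→slot 1; E→slot 4; C skipped; B→slot 2; F skipped; D skipped; G skipped.
3 of 7 scheduled.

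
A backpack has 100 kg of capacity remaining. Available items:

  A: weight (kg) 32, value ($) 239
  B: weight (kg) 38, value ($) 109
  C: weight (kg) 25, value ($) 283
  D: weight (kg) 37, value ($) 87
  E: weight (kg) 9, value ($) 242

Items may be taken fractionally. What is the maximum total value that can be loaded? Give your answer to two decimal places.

Greedy by value/weight ratio, highest first.
Order: E (242/9=26.89) > C (283/25=11.32) > A (239/32=7.47) > B (109/38=2.87) > D (87/37=2.35)
Fill: take E (9 @ 242) → take C (25 @ 283) → take A (32 @ 239) → take 34/38 of B → 97.53; 100/100 used.
Total value = 861.53

861.53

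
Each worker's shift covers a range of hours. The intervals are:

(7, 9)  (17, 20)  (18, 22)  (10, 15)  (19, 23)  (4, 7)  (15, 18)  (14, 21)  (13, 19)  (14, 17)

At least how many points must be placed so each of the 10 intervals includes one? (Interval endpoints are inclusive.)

3

By right end: [4,7]  [7,9]  [10,15]  [14,17]  [15,18]  [13,19]  [17,20]  [14,21]  [18,22]  [19,23]
[4,7] uncovered → point at 7; [10,15] uncovered → point at 15; [17,20] uncovered → point at 20.
Points: 7, 15, 20 (3 total).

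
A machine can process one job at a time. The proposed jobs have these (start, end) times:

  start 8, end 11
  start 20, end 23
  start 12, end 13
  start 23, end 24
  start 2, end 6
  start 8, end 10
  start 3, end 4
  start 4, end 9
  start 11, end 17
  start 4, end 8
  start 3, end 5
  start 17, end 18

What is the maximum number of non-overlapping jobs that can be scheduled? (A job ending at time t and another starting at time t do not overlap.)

By end time: (3,4), (3,5), (2,6), (4,8), (4,9), (8,10), (8,11), (12,13), (11,17), (17,18), (20,23), (23,24).
Pick (3,4); next start ≥ 4 → (4,8); next start ≥ 8 → (8,10); next start ≥ 10 → (12,13); next start ≥ 13 → (17,18); next start ≥ 18 → (20,23); next start ≥ 23 → (23,24).
Selected 7 jobs.

7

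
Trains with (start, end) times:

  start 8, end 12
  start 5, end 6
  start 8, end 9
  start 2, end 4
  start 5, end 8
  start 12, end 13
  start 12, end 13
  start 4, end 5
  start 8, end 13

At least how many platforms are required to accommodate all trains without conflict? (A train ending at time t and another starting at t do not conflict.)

3

Count concurrent intervals with a sweep; the peak is the room count.
Events (time:±→running): 2:+→1 4:-→0 4:+→1 5:-→0 5:+→1 5:+→2 6:-→1 8:-→0 8:+→1 8:+→2 8:+→3 … peak 3.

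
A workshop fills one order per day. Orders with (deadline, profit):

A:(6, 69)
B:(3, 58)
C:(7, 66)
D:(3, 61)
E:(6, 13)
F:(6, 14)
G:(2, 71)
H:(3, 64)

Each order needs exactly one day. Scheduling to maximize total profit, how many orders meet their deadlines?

Take jobs in profit order; each goes to the latest open slot no later than its deadline.
By profit: G(d2,71), A(d6,69), C(d7,66), H(d3,64), D(d3,61), B(d3,58), F(d6,14), E(d6,13)
G→slot 2; A→slot 6; C→slot 7; H→slot 3; D→slot 1; B skipped; F→slot 5; E→slot 4.
7 of 8 scheduled.

7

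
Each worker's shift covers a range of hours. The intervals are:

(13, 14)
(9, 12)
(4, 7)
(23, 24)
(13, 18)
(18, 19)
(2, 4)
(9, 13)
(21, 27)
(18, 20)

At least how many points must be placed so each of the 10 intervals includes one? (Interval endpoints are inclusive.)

5

Sorted: [2,4] [4,7] [9,12] [9,13] [13,14] [13,18] [18,19] [18,20] [23,24] [21,27]
{[2,4],[4,7]} hit by 4; {[9,12],[9,13]} hit by 12; {[13,14],[13,18]} hit by 14; {[18,19],[18,20]} hit by 19; {[23,24],[21,27]} hit by 24.
Points: 4, 12, 14, 19, 24 (5 total).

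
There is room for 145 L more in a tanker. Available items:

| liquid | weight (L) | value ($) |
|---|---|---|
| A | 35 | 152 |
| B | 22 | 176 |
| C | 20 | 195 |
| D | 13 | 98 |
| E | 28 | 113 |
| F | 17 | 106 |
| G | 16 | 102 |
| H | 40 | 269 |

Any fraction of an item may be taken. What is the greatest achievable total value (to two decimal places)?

1019.83

Sort by value per unit weight and fill in that order.
Ratios (sorted): C 9.75, B 8.00, D 7.54, H 6.72, G 6.38, F 6.24, A 4.34, E 4.04
take C (20 @ 195); take B (22 @ 176); take D (13 @ 98); take H (40 @ 269); take G (16 @ 102); take F (17 @ 106); take 17/35 of A → 73.83. Capacity used 145/145.
Total value = 1019.83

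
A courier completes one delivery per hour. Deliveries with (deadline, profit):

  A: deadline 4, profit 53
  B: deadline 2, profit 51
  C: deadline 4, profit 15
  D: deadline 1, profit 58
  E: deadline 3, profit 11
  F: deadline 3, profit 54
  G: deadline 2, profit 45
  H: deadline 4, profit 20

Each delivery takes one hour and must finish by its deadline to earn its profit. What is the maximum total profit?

216

Take jobs in profit order; each goes to the latest open slot no later than its deadline.
By profit: D(d1,58), F(d3,54), A(d4,53), B(d2,51), G(d2,45), H(d4,20), C(d4,15), E(d3,11)
D→slot 1; F→slot 3; A→slot 4; B→slot 2; G skipped; H skipped; C skipped; E skipped.
Profit = 58 + 51 + 54 + 53 = 216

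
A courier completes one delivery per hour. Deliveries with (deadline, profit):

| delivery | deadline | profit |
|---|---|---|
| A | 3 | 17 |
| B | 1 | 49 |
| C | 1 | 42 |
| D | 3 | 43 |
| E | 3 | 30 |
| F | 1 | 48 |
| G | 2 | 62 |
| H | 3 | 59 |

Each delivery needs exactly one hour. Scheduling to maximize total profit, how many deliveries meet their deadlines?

By profit: G(d2,62), H(d3,59), B(d1,49), F(d1,48), D(d3,43), C(d1,42), E(d3,30), A(d3,17)
G→slot 2; H→slot 3; B→slot 1; F skipped; D skipped; C skipped; E skipped; A skipped.
3 of 8 scheduled.

3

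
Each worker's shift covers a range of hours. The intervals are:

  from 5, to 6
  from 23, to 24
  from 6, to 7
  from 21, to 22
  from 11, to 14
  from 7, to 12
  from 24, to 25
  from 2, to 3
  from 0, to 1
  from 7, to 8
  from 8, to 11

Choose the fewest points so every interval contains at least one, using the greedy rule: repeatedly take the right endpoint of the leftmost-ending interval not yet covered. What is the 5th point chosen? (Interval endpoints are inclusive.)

Sort by right endpoint; whenever an interval is uncovered, place a point at its right end.
Sorted: [0,1] [2,3] [5,6] [6,7] [7,8] [8,11] [7,12] [11,14] [21,22] [23,24] [24,25]
{[0,1]} hit by 1; {[2,3]} hit by 3; {[5,6],[6,7]} hit by 6; {[7,8],[8,11],[7,12]} hit by 8; {[11,14]} hit by 14; {[21,22]} hit by 22; {[23,24],[24,25]} hit by 24.
Points: 1, 3, 6, 8, 14, 22, 24 (7 total).

14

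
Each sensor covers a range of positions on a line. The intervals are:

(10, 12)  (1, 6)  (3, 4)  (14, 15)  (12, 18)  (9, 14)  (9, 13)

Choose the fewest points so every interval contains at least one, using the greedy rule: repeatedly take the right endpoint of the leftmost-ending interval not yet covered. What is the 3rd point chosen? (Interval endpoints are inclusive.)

15

By right end: [3,4]  [1,6]  [10,12]  [9,13]  [9,14]  [14,15]  [12,18]
[3,4] uncovered → point at 4; [10,12] uncovered → point at 12; [14,15] uncovered → point at 15.
Points: 4, 12, 15 (3 total).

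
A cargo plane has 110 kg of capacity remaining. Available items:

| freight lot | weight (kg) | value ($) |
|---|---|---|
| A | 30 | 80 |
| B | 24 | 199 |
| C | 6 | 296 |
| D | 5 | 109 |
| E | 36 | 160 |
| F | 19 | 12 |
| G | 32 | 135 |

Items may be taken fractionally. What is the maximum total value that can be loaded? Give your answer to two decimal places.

917.67

Ratios (sorted): C 49.33, D 21.80, B 8.29, E 4.44, G 4.22, A 2.67, F 0.63
take C (6 @ 296); take D (5 @ 109); take B (24 @ 199); take E (36 @ 160); take G (32 @ 135); take 7/30 of A → 18.67. Capacity used 110/110.
Total value = 917.67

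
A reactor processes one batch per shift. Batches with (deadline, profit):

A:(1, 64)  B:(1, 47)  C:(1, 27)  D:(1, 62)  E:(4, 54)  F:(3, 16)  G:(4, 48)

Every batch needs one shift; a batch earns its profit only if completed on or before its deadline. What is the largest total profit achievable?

182

Take jobs in profit order; each goes to the latest open slot no later than its deadline.
Profit order: A=64 D=62 E=54 G=48 B=47 C=27 F=16
Assign: A→slot 1, D skipped, E→slot 4, G→slot 3, B skipped, C skipped, F→slot 2.
Slots: [1:A] [2:F] [3:G] [4:E]
Profit = 64 + 16 + 48 + 54 = 182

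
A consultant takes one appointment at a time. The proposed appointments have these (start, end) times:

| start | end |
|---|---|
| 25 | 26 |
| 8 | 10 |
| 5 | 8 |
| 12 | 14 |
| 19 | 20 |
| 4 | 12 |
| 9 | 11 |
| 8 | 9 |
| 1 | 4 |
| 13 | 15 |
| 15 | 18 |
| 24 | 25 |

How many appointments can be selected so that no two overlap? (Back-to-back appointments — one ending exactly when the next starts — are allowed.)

Sorted by end: (1,4)  (5,8)  (8,9)  (8,10)  (9,11)  (4,12)  (12,14)  (13,15)  (15,18)  (19,20)  (24,25)  (25,26)
take (1,4); take (5,8); take (8,9); take (9,11); take (12,14); skip (13,15); take (15,18); take (19,20); take (24,25); take (25,26).
Selected 9 appointments.

9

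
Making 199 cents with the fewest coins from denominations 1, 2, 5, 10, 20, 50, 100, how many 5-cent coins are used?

Use the largest denomination that fits, subtract, and repeat.
199 − 1×100→99 − 1×50→49 − 2×20→9 − 1×5→4 − 2×2→0
Count of 5: 1

1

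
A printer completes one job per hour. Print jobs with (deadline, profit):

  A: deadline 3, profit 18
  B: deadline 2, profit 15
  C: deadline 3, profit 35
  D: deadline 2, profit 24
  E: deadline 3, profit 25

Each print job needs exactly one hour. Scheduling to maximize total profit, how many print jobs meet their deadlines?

By profit: C(d3,35), E(d3,25), D(d2,24), A(d3,18), B(d2,15)
C→slot 3; E→slot 2; D→slot 1; A skipped; B skipped.
3 of 5 scheduled.

3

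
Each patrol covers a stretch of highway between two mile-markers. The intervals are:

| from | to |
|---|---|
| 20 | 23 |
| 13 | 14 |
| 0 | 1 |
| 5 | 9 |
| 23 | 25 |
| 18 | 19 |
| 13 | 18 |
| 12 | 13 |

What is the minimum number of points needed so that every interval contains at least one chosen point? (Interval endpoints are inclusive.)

Sorted: [0,1] [5,9] [12,13] [13,14] [13,18] [18,19] [20,23] [23,25]
{[0,1]} hit by 1; {[5,9]} hit by 9; {[12,13],[13,14],[13,18]} hit by 13; {[18,19]} hit by 19; {[20,23],[23,25]} hit by 23.
Points: 1, 9, 13, 19, 23 (5 total).

5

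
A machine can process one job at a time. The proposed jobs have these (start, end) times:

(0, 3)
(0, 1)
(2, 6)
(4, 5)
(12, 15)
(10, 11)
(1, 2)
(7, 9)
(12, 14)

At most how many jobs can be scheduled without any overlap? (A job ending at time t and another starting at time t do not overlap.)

Greedy by earliest finish: after sorting by end time, pick each interval compatible with the last pick.
Sorted by end: (0,1)  (1,2)  (0,3)  (4,5)  (2,6)  (7,9)  (10,11)  (12,14)  (12,15)
take (0,1); take (1,2); skip (0,3); take (4,5); take (7,9); take (10,11); take (12,14).
Selected 6 jobs.

6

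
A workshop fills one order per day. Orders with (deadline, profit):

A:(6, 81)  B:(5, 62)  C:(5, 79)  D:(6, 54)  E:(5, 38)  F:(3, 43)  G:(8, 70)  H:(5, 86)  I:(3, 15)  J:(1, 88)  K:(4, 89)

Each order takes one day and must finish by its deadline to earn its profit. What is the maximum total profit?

Take jobs in profit order; each goes to the latest open slot no later than its deadline.
By profit: K(d4,89), J(d1,88), H(d5,86), A(d6,81), C(d5,79), G(d8,70), B(d5,62), D(d6,54), F(d3,43), E(d5,38), I(d3,15)
K→slot 4; J→slot 1; H→slot 5; A→slot 6; C→slot 3; G→slot 8; B→slot 2; D skipped; F skipped; E skipped; I skipped.
Profit = 88 + 62 + 79 + 89 + 86 + 81 + 70 = 555

555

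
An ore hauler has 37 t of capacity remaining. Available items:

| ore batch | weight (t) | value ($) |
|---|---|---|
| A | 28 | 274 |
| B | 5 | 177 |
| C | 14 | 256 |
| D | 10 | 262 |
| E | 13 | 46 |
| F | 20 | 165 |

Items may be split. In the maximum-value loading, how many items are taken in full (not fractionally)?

Sort by value per unit weight and fill in that order.
Ratios (sorted): B 35.40, D 26.20, C 18.29, A 9.79, F 8.25, E 3.54
take B (5 @ 177); take D (10 @ 262); take C (14 @ 256); take 8/28 of A → 78.29. Capacity used 37/37.
3 item(s) taken whole; one partial (take 8/28 of A).

3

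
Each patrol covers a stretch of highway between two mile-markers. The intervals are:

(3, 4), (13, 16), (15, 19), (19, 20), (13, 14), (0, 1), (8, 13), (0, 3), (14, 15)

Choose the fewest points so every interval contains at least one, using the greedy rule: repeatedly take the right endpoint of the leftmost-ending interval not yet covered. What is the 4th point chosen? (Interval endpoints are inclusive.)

Process intervals by earliest right end; each time one isn't hit yet, stab at its right endpoint.
Sorted: [0,1] [0,3] [3,4] [8,13] [13,14] [14,15] [13,16] [15,19] [19,20]
{[0,1],[0,3]} hit by 1; {[3,4]} hit by 4; {[8,13],[13,14]} hit by 13; {[14,15],[13,16],[15,19]} hit by 15; {[19,20]} hit by 20.
Points: 1, 4, 13, 15, 20 (5 total).

15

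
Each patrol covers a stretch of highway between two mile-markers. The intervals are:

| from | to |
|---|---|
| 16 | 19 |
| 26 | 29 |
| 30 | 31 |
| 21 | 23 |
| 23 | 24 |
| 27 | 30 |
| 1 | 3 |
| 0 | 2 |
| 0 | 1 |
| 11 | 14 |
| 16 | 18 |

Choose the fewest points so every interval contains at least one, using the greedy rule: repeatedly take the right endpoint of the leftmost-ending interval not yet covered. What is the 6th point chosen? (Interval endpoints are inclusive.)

31

Sort by right endpoint; whenever an interval is uncovered, place a point at its right end.
Sorted: [0,1] [0,2] [1,3] [11,14] [16,18] [16,19] [21,23] [23,24] [26,29] [27,30] [30,31]
{[0,1],[0,2],[1,3]} hit by 1; {[11,14]} hit by 14; {[16,18],[16,19]} hit by 18; {[21,23],[23,24]} hit by 23; {[26,29],[27,30]} hit by 29; {[30,31]} hit by 31.
Points: 1, 14, 18, 23, 29, 31 (6 total).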